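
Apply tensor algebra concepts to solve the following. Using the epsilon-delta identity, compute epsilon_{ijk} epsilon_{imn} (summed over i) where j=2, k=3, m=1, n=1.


Using the identity: epsilon_{ijk} epsilon_{imn} = delta_{jm} delta_{kn} - delta_{jn} delta_{km}.
delta_{21} = 0
delta_{31} = 0
delta_{21} = 0
delta_{31} = 0
Result = 0 * 0 - 0 * 0 = 0 - 0 = 0

0


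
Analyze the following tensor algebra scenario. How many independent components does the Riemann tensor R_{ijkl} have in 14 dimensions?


The Riemann tensor in d dimensions has d^2(d^2 - 1)/12 independent components.
d = 14, so d^2 = 196
d^2 - 1 = 195
d^2(d^2 - 1) = 196 * 195 = 38220
Divide by 12: 38220 / 12 = 3185

3185


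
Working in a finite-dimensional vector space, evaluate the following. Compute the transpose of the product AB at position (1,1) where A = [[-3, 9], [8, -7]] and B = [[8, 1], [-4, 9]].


(AB)^T_{ij} = (AB)_{ji} = sum_k A_{jk} B_{ki}.
For i=1, j=1 we need (AB)_{11}:
A_{11} * B_{11} = -3 * 8 = -24
A_{12} * B_{21} = 9 * -4 = -36
Sum = -24 + -36 = -60

-60


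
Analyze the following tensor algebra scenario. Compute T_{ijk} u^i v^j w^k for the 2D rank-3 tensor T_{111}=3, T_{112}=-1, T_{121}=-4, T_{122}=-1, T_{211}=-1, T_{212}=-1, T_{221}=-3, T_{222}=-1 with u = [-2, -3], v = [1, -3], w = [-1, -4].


S = sum over i,j,k of T_{ijk} u_i v_j w_k. Expanding all 8 terms:
T_{111}*u_1*v_1*w_1 = 3*-2*1*-1 = 6  (running total: 6)
T_{112}*u_1*v_1*w_2 = -1*-2*1*-4 = -8  (running total: -2)
T_{121}*u_1*v_2*w_1 = -4*-2*-3*-1 = 24  (running total: 22)
T_{122}*u_1*v_2*w_2 = -1*-2*-3*-4 = 24  (running total: 46)
T_{211}*u_2*v_1*w_1 = -1*-3*1*-1 = -3  (running total: 43)
T_{212}*u_2*v_1*w_2 = -1*-3*1*-4 = -12  (running total: 31)
T_{221}*u_2*v_2*w_1 = -3*-3*-3*-1 = 27  (running total: 58)
T_{222}*u_2*v_2*w_2 = -1*-3*-3*-4 = 36  (running total: 94)
S = 94

94


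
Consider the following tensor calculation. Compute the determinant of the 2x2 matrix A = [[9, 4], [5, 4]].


For a 2x2 matrix [[a, b], [c, d]], det = a*d - b*c.
a = 9, b = 4, c = 5, d = 4
a*d = 9 * 4 = 36
b*c = 4 * 5 = 20
det = 36 - 20 = 16

16


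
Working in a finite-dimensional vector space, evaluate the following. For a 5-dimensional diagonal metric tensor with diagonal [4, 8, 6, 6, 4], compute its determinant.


For a diagonal metric, the determinant is the product of diagonal entries.
Diagonal entries: 4, 8, 6, 6, 4
det(g) = 4 * 8 * 6 * 6 * 4 = 4608

4608


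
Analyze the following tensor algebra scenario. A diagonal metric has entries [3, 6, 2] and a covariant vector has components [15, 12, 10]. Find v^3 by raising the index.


To raise an index with a diagonal metric: v^i = v_i / g_{ii}.
For index 3: v_3 = 10, g_{33} = 2
v^3 = 10 / 2 = 5

5


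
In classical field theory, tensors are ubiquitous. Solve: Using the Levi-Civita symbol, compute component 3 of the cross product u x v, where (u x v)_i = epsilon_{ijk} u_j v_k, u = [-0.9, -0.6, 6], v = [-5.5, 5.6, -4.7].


(u x v)_3 = sum_{j,k} epsilon_{3jk} u_j v_k. Only permutations of (1,2,3) contribute; the two non-zero terms are:
eps_{312} u_1 v_2 = 1 * -0.9 * 5.6 = -5.04
eps_{321} u_2 v_1 = -1 * -0.6 * -5.5 = -3.3
(u x v)_3 = -8.34

-8.34


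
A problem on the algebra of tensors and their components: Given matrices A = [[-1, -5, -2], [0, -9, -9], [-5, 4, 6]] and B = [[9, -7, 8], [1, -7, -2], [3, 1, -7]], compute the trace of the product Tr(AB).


Tr(AB) = sum_i (AB)_{ii} where (AB)_{ii} = sum_k A_{ik} B_{ki}.
(AB)_{11} = -1*9 + -5*1 + -2*3 = -20
(AB)_{22} = 0*-7 + -9*-7 + -9*1 = 54
(AB)_{33} = -5*8 + 4*-2 + 6*-7 = -90
Tr(AB) = -20 + 54 + -90 = -56

-56


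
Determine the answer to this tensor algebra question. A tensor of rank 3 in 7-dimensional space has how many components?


The number of components of a rank-r tensor in d dimensions is d^r.
Here d = 7 and r = 3.
7^3 = 343

343


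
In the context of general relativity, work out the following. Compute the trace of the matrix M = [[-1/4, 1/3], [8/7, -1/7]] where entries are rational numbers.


The trace is the sum of diagonal entries.
Diagonal: M[1,1] = -1/4, M[2,2] = -1/7
Tr(M) = -1/4 + -1/7
Computing step by step:
After adding M[1,1]: -1/4
After adding M[2,2]: -11/28
Tr(M) = -11/28

-11/28


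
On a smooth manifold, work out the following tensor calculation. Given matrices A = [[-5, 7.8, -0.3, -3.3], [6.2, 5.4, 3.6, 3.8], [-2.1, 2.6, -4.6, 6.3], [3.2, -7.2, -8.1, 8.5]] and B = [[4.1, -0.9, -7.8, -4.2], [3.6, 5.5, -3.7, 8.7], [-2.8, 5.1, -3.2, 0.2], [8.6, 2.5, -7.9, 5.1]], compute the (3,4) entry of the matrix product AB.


(AB)_{ij} = sum_k A_{ik} B_{kj}.
For i=3, j=4:
A_{31} * B_{14} = -2.1 * -4.2 = 8.82
A_{32} * B_{24} = 2.6 * 8.7 = 22.62
A_{33} * B_{34} = -4.6 * 0.2 = -0.92
A_{34} * B_{44} = 6.3 * 5.1 = 32.13
Sum = 8.82 + 22.62 + -0.92 + 32.13 = 62.65

62.65


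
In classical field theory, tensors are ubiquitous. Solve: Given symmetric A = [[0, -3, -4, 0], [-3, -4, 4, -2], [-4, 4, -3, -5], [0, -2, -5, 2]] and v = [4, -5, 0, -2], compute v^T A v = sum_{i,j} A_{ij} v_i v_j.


First compute Av:
(Av)_1 = 0*4 + -3*-5 + -4*0 + 0*-2 = 15
(Av)_2 = -3*4 + -4*-5 + 4*0 + -2*-2 = 12
(Av)_3 = -4*4 + 4*-5 + -3*0 + -5*-2 = -26
(Av)_4 = 0*4 + -2*-5 + -5*0 + 2*-2 = 6
Av = [15, 12, -26, 6]
Then v^T (Av) = 4*15 + -5*12 + 0*-26 + -2*6
= 60 + -60 + 0 + -12 = -12

-12


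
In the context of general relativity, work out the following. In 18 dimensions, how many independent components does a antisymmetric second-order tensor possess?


A antisymmetric rank-2 tensor in d dimensions has d(d-1)/2 independent components.
d = 18
d(d-1)/2 = 18 * 17 / 2 = 306 / 2 = 153

153


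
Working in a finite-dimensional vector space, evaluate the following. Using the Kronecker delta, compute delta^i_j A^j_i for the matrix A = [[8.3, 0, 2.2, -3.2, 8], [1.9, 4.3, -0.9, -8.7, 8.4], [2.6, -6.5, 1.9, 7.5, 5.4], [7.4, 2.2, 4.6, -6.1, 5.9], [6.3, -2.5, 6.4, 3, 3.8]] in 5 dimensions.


The contraction (trace) of a rank-2 tensor is the sum of its diagonal elements.
Diagonal entries: A[1,1] = 8.3, A[2,2] = 4.3, A[3,3] = 1.9, A[4,4] = -6.1, A[5,5] = 3.8
Tr(A) = 8.3 + 4.3 + 1.9 + -6.1 + 3.8 = 12.2

12.2


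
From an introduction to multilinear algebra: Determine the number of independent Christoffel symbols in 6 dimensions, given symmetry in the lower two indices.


Christoffel symbols Gamma^k_{ij} are symmetric in i,j, so there are d * d(d+1)/2 independent symbols.
d = 6
d(d+1)/2 = 6 * 7 / 2 = 21
Total = 6 * 21 = 126

126


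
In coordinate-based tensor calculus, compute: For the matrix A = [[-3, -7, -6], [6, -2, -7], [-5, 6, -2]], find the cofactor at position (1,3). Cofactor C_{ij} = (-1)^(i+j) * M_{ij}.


To find cofactor C_{13}, delete row 1 and column 3.
The resulting 2x2 submatrix is: [[6, -2], [-5, 6]]
Minor M_{13} = 6*6 - -2*-5
  = 36 - 10 = 26
Sign = (-1)^(1+3) = (-1)^4 = 1
Cofactor C_{13} = 1 * 26 = 26

26


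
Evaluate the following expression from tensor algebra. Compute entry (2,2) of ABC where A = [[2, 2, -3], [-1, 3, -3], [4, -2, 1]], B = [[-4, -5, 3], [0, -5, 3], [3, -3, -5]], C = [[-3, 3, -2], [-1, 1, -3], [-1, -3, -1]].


(ABC)_{22} = sum_m (AB)_{2m} C_{m2}. First compute row 2 of AB.
(AB)_{21} = -1*-4 + 3*0 + -3*3 = -5
(AB)_{22} = -1*-5 + 3*-5 + -3*-3 = -1
(AB)_{23} = -1*3 + 3*3 + -3*-5 = 21
Now contract with column 2 of C:
(AB)_{21} * C_{12} = -5 * 3 = -15
(AB)_{22} * C_{22} = -1 * 1 = -1
(AB)_{23} * C_{32} = 21 * -3 = -63
(ABC)_{22} = -15 + -1 + -63 = -79

-79


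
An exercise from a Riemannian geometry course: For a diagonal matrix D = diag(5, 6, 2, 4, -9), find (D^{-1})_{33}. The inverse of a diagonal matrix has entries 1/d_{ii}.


For a diagonal matrix, the inverse has entries (D^{-1})_{ii} = 1/d_{ii}.
The diagonal entries are: d_{11} = 5, d_{22} = 6, d_{33} = 2, d_{44} = 4, d_{55} = -9
We need (D^{-1})_{33} = 1/d_{33} = 1/2 = 1/2

1/2


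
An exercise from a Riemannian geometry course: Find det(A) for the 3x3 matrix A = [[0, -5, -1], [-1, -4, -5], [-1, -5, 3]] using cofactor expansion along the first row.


Expanding along the first row, det(A) = a11*M_11 - a12*M_12 + a13*M_13, where M_1j is the (1,j) minor.
Minor M_11 = -4*3 - -5*-5 = -37
Minor M_12 = -1*3 - -5*-1 = -8
Minor M_13 = -1*-5 - -4*-1 = 1
det = 0*(-37) - -5*(-8) + -1*(1)
    = 0 - 40 + -1
    = -41

-41


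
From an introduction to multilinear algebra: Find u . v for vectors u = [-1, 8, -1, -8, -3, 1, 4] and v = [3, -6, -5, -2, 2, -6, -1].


The inner product u . v = sum of u_i * v_i.
Term-by-term: -1 * 3, 8 * -6, -1 * -5, -8 * -2, -3 * 2, 1 * -6, 4 * -1
Products: -3, -48, 5, 16, -6, -6, -4
Sum = -3 + -48 + 5 + 16 + -6 + -6 + -4 = -46

-46


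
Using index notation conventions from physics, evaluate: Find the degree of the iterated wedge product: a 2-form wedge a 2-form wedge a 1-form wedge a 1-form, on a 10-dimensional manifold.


The degree of a wedge product is the sum of the degrees of the individual forms.
Degrees: 2, 2, 1, 1
Total degree = 2 + 2 + 1 + 1 = 6

6


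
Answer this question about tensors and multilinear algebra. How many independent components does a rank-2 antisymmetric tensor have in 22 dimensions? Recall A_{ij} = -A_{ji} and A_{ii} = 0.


An antisymmetric rank-2 tensor satisfies A_{ij} = -A_{ji}, so diagonal entries are zero.
The independent components are the upper-triangular entries: C(n, 2) = n(n-1)/2.
n = 22
C(22, 2) = 22 * 21 / 2 = 462 / 2 = 231

231


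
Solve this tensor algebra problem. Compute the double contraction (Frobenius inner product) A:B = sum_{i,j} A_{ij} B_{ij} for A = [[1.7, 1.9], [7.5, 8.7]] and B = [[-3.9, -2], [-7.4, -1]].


A:B = sum over all i,j of A_{ij} * B_{ij}.
Row 1: 1.7*-3.9=-6.63, 1.9*-2=-3.8 => row sum = -10.43
Row 2: 7.5*-7.4=-55.5, 8.7*-1=-8.7 => row sum = -64.2
Total = -10.43 + -64.2 = -74.63

-74.63


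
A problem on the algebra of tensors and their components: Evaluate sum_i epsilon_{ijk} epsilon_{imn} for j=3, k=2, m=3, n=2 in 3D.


Using the identity: epsilon_{ijk} epsilon_{imn} = delta_{jm} delta_{kn} - delta_{jn} delta_{km}.
delta_{33} = 1
delta_{22} = 1
delta_{32} = 0
delta_{23} = 0
Result = 1 * 1 - 0 * 0 = 1 - 0 = 1

1


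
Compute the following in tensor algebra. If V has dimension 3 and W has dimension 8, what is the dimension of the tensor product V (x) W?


The dimension of a tensor product is the product of dimensions.
dim(V) = 3, dim(W) = 8
dim(V (x) W) = 3 * 8 = 24

24


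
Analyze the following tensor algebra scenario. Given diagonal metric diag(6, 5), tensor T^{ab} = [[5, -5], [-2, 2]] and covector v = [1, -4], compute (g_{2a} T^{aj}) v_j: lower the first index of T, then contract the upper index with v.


Step 1: lower the first index. For a diagonal metric, g_{ia} T^{aj} = g_{ii} T^{ij} (no sum on i).
g_{22} = 5
S_2{}^1 = 5 * T^{21} = 5 * -2 = -10
S_2{}^2 = 5 * T^{22} = 5 * 2 = 10
Step 2: contract S_2{}^j with v_j.
S_2{}^1 * v_1 = -10 * 1 = -10
S_2{}^2 * v_2 = 10 * -4 = -40
Result = -10 + -40 = -50

-50


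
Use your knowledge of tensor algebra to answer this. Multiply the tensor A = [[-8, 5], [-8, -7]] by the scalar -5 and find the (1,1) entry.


Scalar multiplication: (cA)_{ij} = c * A_{ij}.
c = -5
A_{11} = -8
(cA)_{11} = -5 * -8 = 40

40


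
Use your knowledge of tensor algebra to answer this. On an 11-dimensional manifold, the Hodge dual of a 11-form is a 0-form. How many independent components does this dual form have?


The Hodge dual of a p-form on an n-dimensional manifold is an (n-p)-form.
n = 11, p = 11, so dual degree = 11 - 11 = 0
The number of components is C(n, n-p) = C(11, 0) = 1

1


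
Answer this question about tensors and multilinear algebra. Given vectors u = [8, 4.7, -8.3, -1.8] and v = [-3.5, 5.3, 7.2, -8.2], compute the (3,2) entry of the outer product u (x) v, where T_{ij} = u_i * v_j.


The outer product entry T_{ij} = u_i * v_j.
We need i=3, j=2.
u_3 = -8.3, v_2 = 5.3
T_{3,2} = -8.3 * 5.3 = -43.99

-43.99


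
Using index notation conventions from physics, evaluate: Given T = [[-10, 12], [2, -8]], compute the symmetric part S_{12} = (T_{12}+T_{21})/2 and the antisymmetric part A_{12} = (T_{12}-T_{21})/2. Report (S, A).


T_{12} = 12
T_{21} = 2
S_{12} = (12 + 2)/2 = 14/2 = 7
A_{12} = (12 - 2)/2 = 10/2 = 5
Check: S + A = 7 + 5 = 12 = T_{12}.

(7, 5)


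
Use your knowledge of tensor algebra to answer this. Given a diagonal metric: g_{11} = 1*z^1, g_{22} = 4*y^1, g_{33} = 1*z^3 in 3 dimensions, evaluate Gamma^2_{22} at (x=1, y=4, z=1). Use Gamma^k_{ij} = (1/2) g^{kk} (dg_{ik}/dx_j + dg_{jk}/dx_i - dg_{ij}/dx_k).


For a diagonal metric, Gamma^k_{ij} = (1/2) g^{kk} (dg_{ik}/dx_j + dg_{jk}/dx_i - dg_{ij}/dx_k).
The metric is diagonal, so g_{ab} = 0 for a != b.
At the given point: g_{11} = 1, g_{22} = 16, g_{33} = 1
g^{22} = 1/16
dg_{22}/dx_2 = dg_{22}/dx_2 = 4
dg_{22}/dx_2 = dg_{22}/dx_2 = 4
dg_{22}/dx_2 = dg_{22}/dx_2 = 4
Numerator = 4 + 4 - 4 = 4
Gamma^2_{22} = 4 / (2 * 16) = 1/8

1/8


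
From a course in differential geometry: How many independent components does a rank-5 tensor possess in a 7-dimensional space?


The number of components of a rank-r tensor in d dimensions is d^r.
Here d = 7 and r = 5.
7^5 = 16807

16807


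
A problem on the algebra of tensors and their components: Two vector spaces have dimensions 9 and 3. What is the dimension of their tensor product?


The dimension of a tensor product is the product of dimensions.
dim(V) = 9, dim(W) = 3
dim(V (x) W) = 9 * 3 = 27

27


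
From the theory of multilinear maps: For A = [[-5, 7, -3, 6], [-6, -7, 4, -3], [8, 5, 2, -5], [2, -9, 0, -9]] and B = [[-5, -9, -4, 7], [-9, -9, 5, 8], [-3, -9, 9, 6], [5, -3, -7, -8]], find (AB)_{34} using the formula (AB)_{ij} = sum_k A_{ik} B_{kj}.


(AB)_{ij} = sum_k A_{ik} B_{kj}.
For i=3, j=4:
A_{31} * B_{14} = 8 * 7 = 56
A_{32} * B_{24} = 5 * 8 = 40
A_{33} * B_{34} = 2 * 6 = 12
A_{34} * B_{44} = -5 * -8 = 40
Sum = 56 + 40 + 12 + 40 = 148

148


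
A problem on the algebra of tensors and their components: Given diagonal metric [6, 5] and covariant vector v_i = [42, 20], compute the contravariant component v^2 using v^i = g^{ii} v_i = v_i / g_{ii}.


To raise an index with a diagonal metric: v^i = v_i / g_{ii}.
For index 2: v_2 = 20, g_{22} = 5
v^2 = 20 / 5 = 4

4


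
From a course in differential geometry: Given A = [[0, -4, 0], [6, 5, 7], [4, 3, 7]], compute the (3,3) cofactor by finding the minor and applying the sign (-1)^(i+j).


To find cofactor C_{33}, delete row 3 and column 3.
The resulting 2x2 submatrix is: [[0, -4], [6, 5]]
Minor M_{33} = 0*5 - -4*6
  = 0 - -24 = 24
Sign = (-1)^(3+3) = (-1)^6 = 1
Cofactor C_{33} = 1 * 24 = 24

24


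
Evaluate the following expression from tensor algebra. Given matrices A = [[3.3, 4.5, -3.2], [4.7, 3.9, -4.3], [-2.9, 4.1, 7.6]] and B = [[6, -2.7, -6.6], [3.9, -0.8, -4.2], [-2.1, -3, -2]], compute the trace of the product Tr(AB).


Tr(AB) = sum_i (AB)_{ii} where (AB)_{ii} = sum_k A_{ik} B_{ki}.
(AB)_{11} = 3.3*6 + 4.5*3.9 + -3.2*-2.1 = 44.07
(AB)_{22} = 4.7*-2.7 + 3.9*-0.8 + -4.3*-3 = -2.91
(AB)_{33} = -2.9*-6.6 + 4.1*-4.2 + 7.6*-2 = -13.28
Tr(AB) = 44.07 + -2.91 + -13.28 = 27.88

27.88


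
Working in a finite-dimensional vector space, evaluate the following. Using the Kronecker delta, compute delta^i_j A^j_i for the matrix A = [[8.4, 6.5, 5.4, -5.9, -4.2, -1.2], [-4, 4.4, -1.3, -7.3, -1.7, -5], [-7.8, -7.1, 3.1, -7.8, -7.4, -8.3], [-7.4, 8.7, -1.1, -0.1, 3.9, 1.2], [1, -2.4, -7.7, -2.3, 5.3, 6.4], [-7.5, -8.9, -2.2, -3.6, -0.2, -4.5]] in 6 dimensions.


The contraction (trace) of a rank-2 tensor is the sum of its diagonal elements.
Diagonal entries: A[1,1] = 8.4, A[2,2] = 4.4, A[3,3] = 3.1, A[4,4] = -0.1, A[5,5] = 5.3, A[6,6] = -4.5
Tr(A) = 8.4 + 4.4 + 3.1 + -0.1 + 5.3 + -4.5 = 16.6

16.6


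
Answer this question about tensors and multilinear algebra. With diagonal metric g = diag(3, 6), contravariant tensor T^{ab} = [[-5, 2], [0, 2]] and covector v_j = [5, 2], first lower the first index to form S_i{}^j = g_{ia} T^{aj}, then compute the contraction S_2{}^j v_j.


Step 1: lower the first index. For a diagonal metric, g_{ia} T^{aj} = g_{ii} T^{ij} (no sum on i).
g_{22} = 6
S_2{}^1 = 6 * T^{21} = 6 * 0 = 0
S_2{}^2 = 6 * T^{22} = 6 * 2 = 12
Step 2: contract S_2{}^j with v_j.
S_2{}^1 * v_1 = 0 * 5 = 0
S_2{}^2 * v_2 = 12 * 2 = 24
Result = 0 + 24 = 24

24


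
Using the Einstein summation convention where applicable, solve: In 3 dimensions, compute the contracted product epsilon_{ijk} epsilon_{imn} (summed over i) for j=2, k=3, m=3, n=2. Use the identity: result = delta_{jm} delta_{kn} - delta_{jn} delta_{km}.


Using the identity: epsilon_{ijk} epsilon_{imn} = delta_{jm} delta_{kn} - delta_{jn} delta_{km}.
delta_{23} = 0
delta_{32} = 0
delta_{22} = 1
delta_{33} = 1
Result = 0 * 0 - 1 * 1 = 0 - 1 = -1

-1


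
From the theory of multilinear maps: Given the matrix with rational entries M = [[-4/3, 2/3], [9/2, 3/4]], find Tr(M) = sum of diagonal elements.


The trace is the sum of diagonal entries.
Diagonal: M[1,1] = -4/3, M[2,2] = 3/4
Tr(M) = -4/3 + 3/4
Computing step by step:
After adding M[1,1]: -4/3
After adding M[2,2]: -7/12
Tr(M) = -7/12

-7/12


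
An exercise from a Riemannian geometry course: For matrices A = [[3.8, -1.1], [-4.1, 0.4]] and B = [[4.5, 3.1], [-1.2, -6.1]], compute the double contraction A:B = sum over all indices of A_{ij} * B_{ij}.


A:B = sum over all i,j of A_{ij} * B_{ij}.
Row 1: 3.8*4.5=17.1, -1.1*3.1=-3.41 => row sum = 13.69
Row 2: -4.1*-1.2=4.92, 0.4*-6.1=-2.44 => row sum = 2.48
Total = 13.69 + 2.48 = 16.17

16.17


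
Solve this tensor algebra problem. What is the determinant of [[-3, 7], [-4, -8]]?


For a 2x2 matrix [[a, b], [c, d]], det = a*d - b*c.
a = -3, b = 7, c = -4, d = -8
a*d = -3 * -8 = 24
b*c = 7 * -4 = -28
det = 24 - -28 = 52

52


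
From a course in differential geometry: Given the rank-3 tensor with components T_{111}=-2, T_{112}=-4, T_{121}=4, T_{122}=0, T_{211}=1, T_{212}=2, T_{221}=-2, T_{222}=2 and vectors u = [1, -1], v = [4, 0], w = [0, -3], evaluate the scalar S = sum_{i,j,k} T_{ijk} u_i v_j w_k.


S = sum over i,j,k of T_{ijk} u_i v_j w_k. Expanding all 8 terms:
T_{111}*u_1*v_1*w_1 = -2*1*4*0 = 0  (running total: 0)
T_{112}*u_1*v_1*w_2 = -4*1*4*-3 = 48  (running total: 48)
T_{121}*u_1*v_2*w_1 = 4*1*0*0 = 0  (running total: 48)
T_{122}*u_1*v_2*w_2 = 0*1*0*-3 = 0  (running total: 48)
T_{211}*u_2*v_1*w_1 = 1*-1*4*0 = 0  (running total: 48)
T_{212}*u_2*v_1*w_2 = 2*-1*4*-3 = 24  (running total: 72)
T_{221}*u_2*v_2*w_1 = -2*-1*0*0 = 0  (running total: 72)
T_{222}*u_2*v_2*w_2 = 2*-1*0*-3 = 0  (running total: 72)
S = 72

72


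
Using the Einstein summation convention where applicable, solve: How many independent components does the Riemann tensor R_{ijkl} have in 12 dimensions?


The Riemann tensor in d dimensions has d^2(d^2 - 1)/12 independent components.
d = 12, so d^2 = 144
d^2 - 1 = 143
d^2(d^2 - 1) = 144 * 143 = 20592
Divide by 12: 20592 / 12 = 1716

1716


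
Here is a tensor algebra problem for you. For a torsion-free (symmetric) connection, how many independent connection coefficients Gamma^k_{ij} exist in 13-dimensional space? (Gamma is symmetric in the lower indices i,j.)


Christoffel symbols Gamma^k_{ij} are symmetric in i,j, so there are d * d(d+1)/2 independent symbols.
d = 13
d(d+1)/2 = 13 * 14 / 2 = 91
Total = 13 * 91 = 1183

1183


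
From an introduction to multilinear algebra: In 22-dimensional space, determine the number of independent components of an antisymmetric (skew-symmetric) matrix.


An antisymmetric rank-2 tensor satisfies A_{ij} = -A_{ji}, so diagonal entries are zero.
The independent components are the upper-triangular entries: C(n, 2) = n(n-1)/2.
n = 22
C(22, 2) = 22 * 21 / 2 = 462 / 2 = 231

231


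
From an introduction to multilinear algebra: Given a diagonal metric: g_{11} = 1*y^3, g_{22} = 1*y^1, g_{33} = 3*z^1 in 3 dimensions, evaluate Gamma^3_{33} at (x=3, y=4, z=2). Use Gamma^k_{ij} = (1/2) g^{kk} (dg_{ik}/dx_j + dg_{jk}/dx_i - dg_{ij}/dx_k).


For a diagonal metric, Gamma^k_{ij} = (1/2) g^{kk} (dg_{ik}/dx_j + dg_{jk}/dx_i - dg_{ij}/dx_k).
The metric is diagonal, so g_{ab} = 0 for a != b.
At the given point: g_{11} = 64, g_{22} = 4, g_{33} = 6
g^{33} = 1/6
dg_{33}/dx_3 = dg_{33}/dx_3 = 3
dg_{33}/dx_3 = dg_{33}/dx_3 = 3
dg_{33}/dx_3 = dg_{33}/dx_3 = 3
Numerator = 3 + 3 - 3 = 3
Gamma^3_{33} = 3 / (2 * 6) = 1/4

1/4


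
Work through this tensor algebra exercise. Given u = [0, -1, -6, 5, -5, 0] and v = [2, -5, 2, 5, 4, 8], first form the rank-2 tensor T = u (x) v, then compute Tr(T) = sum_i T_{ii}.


The outer product gives T_{ij} = u_i v_j.
The trace (contraction) is Tr(T) = sum_i T_{ii} = sum_i u_i v_i.
Diagonal entries:
T_{11} = u_1 * v_1 = 0 * 2 = 0
T_{22} = u_2 * v_2 = -1 * -5 = 5
T_{33} = u_3 * v_3 = -6 * 2 = -12
T_{44} = u_4 * v_4 = 5 * 5 = 25
T_{55} = u_5 * v_5 = -5 * 4 = -20
T_{66} = u_6 * v_6 = 0 * 8 = 0
Tr(T) = 0 + 5 + -12 + 25 + -20 + 0 = -2

-2


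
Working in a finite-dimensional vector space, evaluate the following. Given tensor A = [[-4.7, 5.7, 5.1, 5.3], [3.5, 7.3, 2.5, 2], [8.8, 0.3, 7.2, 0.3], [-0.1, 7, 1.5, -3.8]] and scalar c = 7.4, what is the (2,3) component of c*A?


Scalar multiplication: (cA)_{ij} = c * A_{ij}.
c = 7.4
A_{23} = 2.5
(cA)_{23} = 7.4 * 2.5 = 18.5

18.5


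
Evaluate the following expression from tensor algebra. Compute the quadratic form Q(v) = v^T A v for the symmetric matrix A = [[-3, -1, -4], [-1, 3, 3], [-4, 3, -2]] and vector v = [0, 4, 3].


First compute Av:
(Av)_1 = -3*0 + -1*4 + -4*3 = -16
(Av)_2 = -1*0 + 3*4 + 3*3 = 21
(Av)_3 = -4*0 + 3*4 + -2*3 = 6
Av = [-16, 21, 6]
Then v^T (Av) = 0*-16 + 4*21 + 3*6
= 0 + 84 + 18 = 102

102


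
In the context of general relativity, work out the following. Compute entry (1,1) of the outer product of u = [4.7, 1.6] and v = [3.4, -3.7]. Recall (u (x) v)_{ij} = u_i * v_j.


The outer product entry T_{ij} = u_i * v_j.
We need i=1, j=1.
u_1 = 4.7, v_1 = 3.4
T_{1,1} = 4.7 * 3.4 = 15.98

15.98


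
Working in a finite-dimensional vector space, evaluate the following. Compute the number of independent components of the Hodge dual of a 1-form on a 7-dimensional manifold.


The Hodge dual of a p-form on an n-dimensional manifold is an (n-p)-form.
n = 7, p = 1, so dual degree = 7 - 1 = 6
The number of components is C(n, n-p) = C(7, 6) = 7

7


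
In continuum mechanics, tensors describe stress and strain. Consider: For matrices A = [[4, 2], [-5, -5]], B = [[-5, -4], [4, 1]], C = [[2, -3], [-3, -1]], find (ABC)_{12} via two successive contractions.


(ABC)_{12} = sum_m (AB)_{1m} C_{m2}. First compute row 1 of AB.
(AB)_{11} = 4*-5 + 2*4 = -12
(AB)_{12} = 4*-4 + 2*1 = -14
Now contract with column 2 of C:
(AB)_{11} * C_{12} = -12 * -3 = 36
(AB)_{12} * C_{22} = -14 * -1 = 14
(ABC)_{12} = 36 + 14 = 50

50


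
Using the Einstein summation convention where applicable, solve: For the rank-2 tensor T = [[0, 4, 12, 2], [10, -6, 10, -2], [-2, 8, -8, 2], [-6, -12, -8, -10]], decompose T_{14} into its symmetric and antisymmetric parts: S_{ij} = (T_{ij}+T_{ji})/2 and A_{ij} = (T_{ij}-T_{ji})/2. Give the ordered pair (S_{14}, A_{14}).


T_{14} = 2
T_{41} = -6
S_{14} = (2 + -6)/2 = -4/2 = -2
A_{14} = (2 - -6)/2 = 8/2 = 4
Check: S + A = -2 + 4 = 2 = T_{14}.

(-2, 4)


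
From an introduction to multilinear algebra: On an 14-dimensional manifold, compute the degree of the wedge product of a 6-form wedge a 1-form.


The degree of a wedge product is the sum of the degrees of the individual forms.
Degrees: 6, 1
Total degree = 6 + 1 = 7

7


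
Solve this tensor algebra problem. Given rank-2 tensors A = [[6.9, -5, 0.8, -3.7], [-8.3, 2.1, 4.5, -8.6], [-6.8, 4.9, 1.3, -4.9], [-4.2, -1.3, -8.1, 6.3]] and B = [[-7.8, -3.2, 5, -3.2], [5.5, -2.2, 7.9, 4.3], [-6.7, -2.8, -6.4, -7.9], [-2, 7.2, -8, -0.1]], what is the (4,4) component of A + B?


Tensor addition is component-wise: (A + B)_{ij} = A_{ij} + B_{ij}.
A_{44} = 6.3
B_{44} = -0.1
(A + B)_{44} = 6.3 + -0.1 = 6.2

6.2


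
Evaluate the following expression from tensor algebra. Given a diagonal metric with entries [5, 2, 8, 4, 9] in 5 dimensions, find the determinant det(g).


For a diagonal metric, the determinant is the product of diagonal entries.
Diagonal entries: 5, 2, 8, 4, 9
det(g) = 5 * 2 * 8 * 4 * 9 = 2880

2880


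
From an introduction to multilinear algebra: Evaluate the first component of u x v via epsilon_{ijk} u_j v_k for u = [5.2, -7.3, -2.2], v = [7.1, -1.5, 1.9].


(u x v)_1 = sum_{j,k} epsilon_{1jk} u_j v_k. Only permutations of (1,2,3) contribute; the two non-zero terms are:
eps_{123} u_2 v_3 = 1 * -7.3 * 1.9 = -13.87
eps_{132} u_3 v_2 = -1 * -2.2 * -1.5 = -3.3
(u x v)_1 = -17.17

-17.17


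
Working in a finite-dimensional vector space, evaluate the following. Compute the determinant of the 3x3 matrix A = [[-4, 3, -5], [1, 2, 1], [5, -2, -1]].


Expanding along the first row, det(A) = a11*M_11 - a12*M_12 + a13*M_13, where M_1j is the (1,j) minor.
Minor M_11 = 2*-1 - 1*-2 = 0
Minor M_12 = 1*-1 - 1*5 = -6
Minor M_13 = 1*-2 - 2*5 = -12
det = -4*(0) - 3*(-6) + -5*(-12)
    = 0 - -18 + 60
    = 78

78


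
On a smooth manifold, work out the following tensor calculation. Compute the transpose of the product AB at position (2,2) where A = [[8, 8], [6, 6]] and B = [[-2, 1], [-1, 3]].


(AB)^T_{ij} = (AB)_{ji} = sum_k A_{jk} B_{ki}.
For i=2, j=2 we need (AB)_{22}:
A_{21} * B_{12} = 6 * 1 = 6
A_{22} * B_{22} = 6 * 3 = 18
Sum = 6 + 18 = 24

24


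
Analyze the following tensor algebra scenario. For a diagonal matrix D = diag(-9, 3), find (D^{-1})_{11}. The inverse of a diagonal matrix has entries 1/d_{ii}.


For a diagonal matrix, the inverse has entries (D^{-1})_{ii} = 1/d_{ii}.
The diagonal entries are: d_{11} = -9, d_{22} = 3
We need (D^{-1})_{11} = 1/d_{11} = 1/-9 = -1/9

-1/9


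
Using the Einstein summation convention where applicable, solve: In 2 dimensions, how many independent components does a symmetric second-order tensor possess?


A symmetric rank-2 tensor in d dimensions has d(d+1)/2 independent components.
d = 2
d(d+1)/2 = 2 * 3 / 2 = 6 / 2 = 3

3


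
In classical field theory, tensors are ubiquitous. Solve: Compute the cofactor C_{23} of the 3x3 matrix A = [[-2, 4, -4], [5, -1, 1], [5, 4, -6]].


To find cofactor C_{23}, delete row 2 and column 3.
The resulting 2x2 submatrix is: [[-2, 4], [5, 4]]
Minor M_{23} = -2*4 - 4*5
  = -8 - 20 = -28
Sign = (-1)^(2+3) = (-1)^5 = -1
Cofactor C_{23} = -1 * -28 = 28

28


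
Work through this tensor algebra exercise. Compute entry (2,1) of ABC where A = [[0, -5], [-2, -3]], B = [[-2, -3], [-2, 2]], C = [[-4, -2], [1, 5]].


(ABC)_{21} = sum_m (AB)_{2m} C_{m1}. First compute row 2 of AB.
(AB)_{21} = -2*-2 + -3*-2 = 10
(AB)_{22} = -2*-3 + -3*2 = 0
Now contract with column 1 of C:
(AB)_{21} * C_{11} = 10 * -4 = -40
(AB)_{22} * C_{21} = 0 * 1 = 0
(ABC)_{21} = -40 + 0 = -40

-40


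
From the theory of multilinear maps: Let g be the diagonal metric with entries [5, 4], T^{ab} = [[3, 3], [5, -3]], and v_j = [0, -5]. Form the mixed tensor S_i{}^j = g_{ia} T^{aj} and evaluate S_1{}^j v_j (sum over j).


Step 1: lower the first index. For a diagonal metric, g_{ia} T^{aj} = g_{ii} T^{ij} (no sum on i).
g_{11} = 5
S_1{}^1 = 5 * T^{11} = 5 * 3 = 15
S_1{}^2 = 5 * T^{12} = 5 * 3 = 15
Step 2: contract S_1{}^j with v_j.
S_1{}^1 * v_1 = 15 * 0 = 0
S_1{}^2 * v_2 = 15 * -5 = -75
Result = 0 + -75 = -75

-75


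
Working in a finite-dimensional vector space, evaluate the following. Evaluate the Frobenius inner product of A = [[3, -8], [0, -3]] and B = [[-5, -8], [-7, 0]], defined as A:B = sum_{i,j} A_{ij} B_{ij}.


A:B = sum over all i,j of A_{ij} * B_{ij}.
Row 1: 3*-5=-15, -8*-8=64 => row sum = 49
Row 2: 0*-7=0, -3*0=0 => row sum = 0
Total = 49 + 0 = 49

49


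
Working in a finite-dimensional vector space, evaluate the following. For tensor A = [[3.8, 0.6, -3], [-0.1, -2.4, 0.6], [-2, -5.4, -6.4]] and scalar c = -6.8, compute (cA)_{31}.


Scalar multiplication: (cA)_{ij} = c * A_{ij}.
c = -6.8
A_{31} = -2
(cA)_{31} = -6.8 * -2 = 13.6

13.6


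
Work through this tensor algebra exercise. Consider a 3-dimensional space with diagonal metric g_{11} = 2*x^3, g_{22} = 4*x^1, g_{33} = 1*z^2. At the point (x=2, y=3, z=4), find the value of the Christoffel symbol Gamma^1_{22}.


For a diagonal metric, Gamma^k_{ij} = (1/2) g^{kk} (dg_{ik}/dx_j + dg_{jk}/dx_i - dg_{ij}/dx_k).
The metric is diagonal, so g_{ab} = 0 for a != b.
At the given point: g_{11} = 16, g_{22} = 8, g_{33} = 16
g^{11} = 1/16
dg_{21}/dx_2 = 0 (off-diagonal)
dg_{21}/dx_2 = 0 (off-diagonal)
dg_{22}/dx_1 = dg_{22}/dx_1 = 4
Numerator = 0 + 0 - 4 = -4
Gamma^1_{22} = -4 / (2 * 16) = -1/8

-1/8


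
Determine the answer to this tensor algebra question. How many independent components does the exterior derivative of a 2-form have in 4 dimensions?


The exterior derivative of a p-form is a (p+1)-form.
Its number of independent components is C(n, p+1).
n = 4, p+1 = 3
C(4, 3) = 4

4


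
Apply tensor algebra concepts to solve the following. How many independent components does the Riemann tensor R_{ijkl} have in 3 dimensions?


The Riemann tensor in d dimensions has d^2(d^2 - 1)/12 independent components.
d = 3, so d^2 = 9
d^2 - 1 = 8
d^2(d^2 - 1) = 9 * 8 = 72
Divide by 12: 72 / 12 = 6

6


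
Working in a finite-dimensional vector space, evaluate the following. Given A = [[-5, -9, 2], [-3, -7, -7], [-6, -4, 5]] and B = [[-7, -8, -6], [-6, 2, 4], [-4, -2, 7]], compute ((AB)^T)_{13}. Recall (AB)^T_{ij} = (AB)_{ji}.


(AB)^T_{ij} = (AB)_{ji} = sum_k A_{jk} B_{ki}.
For i=1, j=3 we need (AB)_{31}:
A_{31} * B_{11} = -6 * -7 = 42
A_{32} * B_{21} = -4 * -6 = 24
A_{33} * B_{31} = 5 * -4 = -20
Sum = 42 + 24 + -20 = 46

46


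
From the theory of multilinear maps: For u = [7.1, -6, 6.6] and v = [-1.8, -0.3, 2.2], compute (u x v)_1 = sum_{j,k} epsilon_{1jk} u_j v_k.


(u x v)_1 = sum_{j,k} epsilon_{1jk} u_j v_k. Only permutations of (1,2,3) contribute; the two non-zero terms are:
eps_{123} u_2 v_3 = 1 * -6 * 2.2 = -13.2
eps_{132} u_3 v_2 = -1 * 6.6 * -0.3 = 1.98
(u x v)_1 = -11.22

-11.22


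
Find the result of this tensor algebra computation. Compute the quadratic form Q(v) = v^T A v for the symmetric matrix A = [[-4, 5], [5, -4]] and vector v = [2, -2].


First compute Av:
(Av)_1 = -4*2 + 5*-2 = -18
(Av)_2 = 5*2 + -4*-2 = 18
Av = [-18, 18]
Then v^T (Av) = 2*-18 + -2*18
= -36 + -36 = -72

-72


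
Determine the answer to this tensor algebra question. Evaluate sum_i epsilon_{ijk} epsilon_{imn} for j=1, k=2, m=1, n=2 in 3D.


Using the identity: epsilon_{ijk} epsilon_{imn} = delta_{jm} delta_{kn} - delta_{jn} delta_{km}.
delta_{11} = 1
delta_{22} = 1
delta_{12} = 0
delta_{21} = 0
Result = 1 * 1 - 0 * 0 = 1 - 0 = 1

1


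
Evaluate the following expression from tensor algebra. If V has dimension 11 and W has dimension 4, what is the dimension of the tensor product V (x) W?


The dimension of a tensor product is the product of dimensions.
dim(V) = 11, dim(W) = 4
dim(V (x) W) = 11 * 4 = 44

44


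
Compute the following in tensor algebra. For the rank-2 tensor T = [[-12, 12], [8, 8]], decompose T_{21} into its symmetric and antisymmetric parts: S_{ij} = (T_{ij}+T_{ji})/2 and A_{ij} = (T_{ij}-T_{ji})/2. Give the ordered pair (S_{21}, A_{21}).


T_{21} = 8
T_{12} = 12
S_{21} = (8 + 12)/2 = 20/2 = 10
A_{21} = (8 - 12)/2 = -4/2 = -2
Check: S + A = 10 + -2 = 8 = T_{21}.

(10, -2)


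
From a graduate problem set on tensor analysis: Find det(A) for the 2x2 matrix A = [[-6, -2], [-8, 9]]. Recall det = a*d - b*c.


For a 2x2 matrix [[a, b], [c, d]], det = a*d - b*c.
a = -6, b = -2, c = -8, d = 9
a*d = -6 * 9 = -54
b*c = -2 * -8 = 16
det = -54 - 16 = -70

-70


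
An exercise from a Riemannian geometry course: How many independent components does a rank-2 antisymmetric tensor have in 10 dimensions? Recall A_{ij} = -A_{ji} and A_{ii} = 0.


An antisymmetric rank-2 tensor satisfies A_{ij} = -A_{ji}, so diagonal entries are zero.
The independent components are the upper-triangular entries: C(n, 2) = n(n-1)/2.
n = 10
C(10, 2) = 10 * 9 / 2 = 90 / 2 = 45

45


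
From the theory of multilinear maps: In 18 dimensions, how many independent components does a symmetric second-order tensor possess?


A symmetric rank-2 tensor in d dimensions has d(d+1)/2 independent components.
d = 18
d(d+1)/2 = 18 * 19 / 2 = 342 / 2 = 171

171


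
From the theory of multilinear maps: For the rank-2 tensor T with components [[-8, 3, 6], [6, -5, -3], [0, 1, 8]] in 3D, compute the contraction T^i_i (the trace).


The contraction (trace) of a rank-2 tensor is the sum of its diagonal elements.
Diagonal entries: A[1,1] = -8, A[2,2] = -5, A[3,3] = 8
Tr(A) = -8 + -5 + 8 = -5

-5


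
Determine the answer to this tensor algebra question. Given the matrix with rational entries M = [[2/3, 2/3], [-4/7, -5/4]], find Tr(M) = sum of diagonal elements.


The trace is the sum of diagonal entries.
Diagonal: M[1,1] = 2/3, M[2,2] = -5/4
Tr(M) = 2/3 + -5/4
Computing step by step:
After adding M[1,1]: 2/3
After adding M[2,2]: -7/12
Tr(M) = -7/12

-7/12


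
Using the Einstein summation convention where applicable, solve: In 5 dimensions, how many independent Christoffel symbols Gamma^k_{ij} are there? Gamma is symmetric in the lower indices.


Christoffel symbols Gamma^k_{ij} are symmetric in i,j, so there are d * d(d+1)/2 independent symbols.
d = 5
d(d+1)/2 = 5 * 6 / 2 = 15
Total = 5 * 15 = 75

75


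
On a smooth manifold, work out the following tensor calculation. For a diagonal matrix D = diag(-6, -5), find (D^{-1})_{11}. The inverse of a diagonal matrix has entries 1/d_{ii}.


For a diagonal matrix, the inverse has entries (D^{-1})_{ii} = 1/d_{ii}.
The diagonal entries are: d_{11} = -6, d_{22} = -5
We need (D^{-1})_{11} = 1/d_{11} = 1/-6 = -1/6

-1/6


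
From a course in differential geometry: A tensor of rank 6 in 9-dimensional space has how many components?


The number of components of a rank-r tensor in d dimensions is d^r.
Here d = 9 and r = 6.
9^6 = 531441

531441


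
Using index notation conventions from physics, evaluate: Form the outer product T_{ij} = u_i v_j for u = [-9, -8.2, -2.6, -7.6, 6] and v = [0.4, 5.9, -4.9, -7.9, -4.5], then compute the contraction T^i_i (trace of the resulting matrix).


The outer product gives T_{ij} = u_i v_j.
The trace (contraction) is Tr(T) = sum_i T_{ii} = sum_i u_i v_i.
Diagonal entries:
T_{11} = u_1 * v_1 = -9 * 0.4 = -3.6
T_{22} = u_2 * v_2 = -8.2 * 5.9 = -48.38
T_{33} = u_3 * v_3 = -2.6 * -4.9 = 12.74
T_{44} = u_4 * v_4 = -7.6 * -7.9 = 60.04
T_{55} = u_5 * v_5 = 6 * -4.5 = -27
Tr(T) = -3.6 + -48.38 + 12.74 + 60.04 + -27 = -6.2

-6.2


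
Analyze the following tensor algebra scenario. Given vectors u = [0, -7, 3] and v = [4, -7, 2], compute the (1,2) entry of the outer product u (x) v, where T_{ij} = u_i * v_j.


The outer product entry T_{ij} = u_i * v_j.
We need i=1, j=2.
u_1 = 0, v_2 = -7
T_{1,2} = 0 * -7 = 0

0


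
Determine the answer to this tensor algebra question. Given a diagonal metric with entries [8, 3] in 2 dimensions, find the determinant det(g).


For a diagonal metric, the determinant is the product of diagonal entries.
Diagonal entries: 8, 3
det(g) = 8 * 3 = 24

24


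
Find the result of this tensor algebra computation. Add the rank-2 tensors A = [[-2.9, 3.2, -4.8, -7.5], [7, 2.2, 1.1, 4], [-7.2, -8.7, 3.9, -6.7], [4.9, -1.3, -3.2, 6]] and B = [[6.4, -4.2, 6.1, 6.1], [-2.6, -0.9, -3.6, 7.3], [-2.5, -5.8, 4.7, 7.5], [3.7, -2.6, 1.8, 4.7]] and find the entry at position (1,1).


Tensor addition is component-wise: (A + B)_{ij} = A_{ij} + B_{ij}.
A_{11} = -2.9
B_{11} = 6.4
(A + B)_{11} = -2.9 + 6.4 = 3.5

3.5


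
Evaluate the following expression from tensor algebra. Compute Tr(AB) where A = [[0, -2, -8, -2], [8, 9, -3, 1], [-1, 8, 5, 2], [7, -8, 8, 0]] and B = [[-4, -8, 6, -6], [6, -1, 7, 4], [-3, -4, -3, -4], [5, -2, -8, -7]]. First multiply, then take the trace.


Tr(AB) = sum_i (AB)_{ii} where (AB)_{ii} = sum_k A_{ik} B_{ki}.
(AB)_{11} = 0*-4 + -2*6 + -8*-3 + -2*5 = 2
(AB)_{22} = 8*-8 + 9*-1 + -3*-4 + 1*-2 = -63
(AB)_{33} = -1*6 + 8*7 + 5*-3 + 2*-8 = 19
(AB)_{44} = 7*-6 + -8*4 + 8*-4 + 0*-7 = -106
Tr(AB) = 2 + -63 + 19 + -106 = -148

-148


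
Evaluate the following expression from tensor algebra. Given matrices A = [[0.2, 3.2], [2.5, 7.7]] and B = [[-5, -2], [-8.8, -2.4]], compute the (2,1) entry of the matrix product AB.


(AB)_{ij} = sum_k A_{ik} B_{kj}.
For i=2, j=1:
A_{21} * B_{11} = 2.5 * -5 = -12.5
A_{22} * B_{21} = 7.7 * -8.8 = -67.76
Sum = -12.5 + -67.76 = -80.26

-80.26


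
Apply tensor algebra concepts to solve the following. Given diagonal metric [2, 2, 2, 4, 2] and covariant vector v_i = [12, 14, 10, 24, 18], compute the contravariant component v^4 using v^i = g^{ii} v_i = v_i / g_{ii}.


To raise an index with a diagonal metric: v^i = v_i / g_{ii}.
For index 4: v_4 = 24, g_{44} = 4
v^4 = 24 / 4 = 6

6


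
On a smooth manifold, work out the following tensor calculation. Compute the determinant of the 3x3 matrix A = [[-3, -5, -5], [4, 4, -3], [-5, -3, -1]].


Expanding along the first row, det(A) = a11*M_11 - a12*M_12 + a13*M_13, where M_1j is the (1,j) minor.
Minor M_11 = 4*-1 - -3*-3 = -13
Minor M_12 = 4*-1 - -3*-5 = -19
Minor M_13 = 4*-3 - 4*-5 = 8
det = -3*(-13) - -5*(-19) + -5*(8)
    = 39 - 95 + -40
    = -96

-96


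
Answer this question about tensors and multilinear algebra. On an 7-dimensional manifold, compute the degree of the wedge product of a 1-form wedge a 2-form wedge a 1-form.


The degree of a wedge product is the sum of the degrees of the individual forms.
Degrees: 1, 2, 1
Total degree = 1 + 2 + 1 = 4

4


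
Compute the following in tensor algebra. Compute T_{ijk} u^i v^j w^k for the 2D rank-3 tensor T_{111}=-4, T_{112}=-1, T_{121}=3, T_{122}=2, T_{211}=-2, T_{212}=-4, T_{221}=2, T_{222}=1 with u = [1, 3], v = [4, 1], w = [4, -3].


S = sum over i,j,k of T_{ijk} u_i v_j w_k. Expanding all 8 terms:
T_{111}*u_1*v_1*w_1 = -4*1*4*4 = -64  (running total: -64)
T_{112}*u_1*v_1*w_2 = -1*1*4*-3 = 12  (running total: -52)
T_{121}*u_1*v_2*w_1 = 3*1*1*4 = 12  (running total: -40)
T_{122}*u_1*v_2*w_2 = 2*1*1*-3 = -6  (running total: -46)
T_{211}*u_2*v_1*w_1 = -2*3*4*4 = -96  (running total: -142)
T_{212}*u_2*v_1*w_2 = -4*3*4*-3 = 144  (running total: 2)
T_{221}*u_2*v_2*w_1 = 2*3*1*4 = 24  (running total: 26)
T_{222}*u_2*v_2*w_2 = 1*3*1*-3 = -9  (running total: 17)
S = 17

17


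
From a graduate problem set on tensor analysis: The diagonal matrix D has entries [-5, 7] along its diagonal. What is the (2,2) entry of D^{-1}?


For a diagonal matrix, the inverse has entries (D^{-1})_{ii} = 1/d_{ii}.
The diagonal entries are: d_{11} = -5, d_{22} = 7
We need (D^{-1})_{22} = 1/d_{22} = 1/7 = 1/7

1/7


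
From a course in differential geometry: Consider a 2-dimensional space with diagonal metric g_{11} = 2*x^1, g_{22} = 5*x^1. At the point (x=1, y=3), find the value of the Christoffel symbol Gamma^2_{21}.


For a diagonal metric, Gamma^k_{ij} = (1/2) g^{kk} (dg_{ik}/dx_j + dg_{jk}/dx_i - dg_{ij}/dx_k).
The metric is diagonal, so g_{ab} = 0 for a != b.
At the given point: g_{11} = 2, g_{22} = 5
g^{22} = 1/5
dg_{22}/dx_1 = dg_{22}/dx_1 = 5
dg_{12}/dx_2 = 0 (off-diagonal)
dg_{21}/dx_2 = 0 (off-diagonal)
Numerator = 5 + 0 - 0 = 5
Gamma^2_{21} = 5 / (2 * 5) = 1/2

1/2


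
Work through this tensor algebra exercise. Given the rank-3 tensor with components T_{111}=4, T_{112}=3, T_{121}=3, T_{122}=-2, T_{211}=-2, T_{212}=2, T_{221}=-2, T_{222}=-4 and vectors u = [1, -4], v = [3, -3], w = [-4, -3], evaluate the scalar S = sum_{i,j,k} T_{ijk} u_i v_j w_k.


S = sum over i,j,k of T_{ijk} u_i v_j w_k. Expanding all 8 terms:
T_{111}*u_1*v_1*w_1 = 4*1*3*-4 = -48  (running total: -48)
T_{112}*u_1*v_1*w_2 = 3*1*3*-3 = -27  (running total: -75)
T_{121}*u_1*v_2*w_1 = 3*1*-3*-4 = 36  (running total: -39)
T_{122}*u_1*v_2*w_2 = -2*1*-3*-3 = -18  (running total: -57)
T_{211}*u_2*v_1*w_1 = -2*-4*3*-4 = -96  (running total: -153)
T_{212}*u_2*v_1*w_2 = 2*-4*3*-3 = 72  (running total: -81)
T_{221}*u_2*v_2*w_1 = -2*-4*-3*-4 = 96  (running total: 15)
T_{222}*u_2*v_2*w_2 = -4*-4*-3*-3 = 144  (running total: 159)
S = 159

159
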